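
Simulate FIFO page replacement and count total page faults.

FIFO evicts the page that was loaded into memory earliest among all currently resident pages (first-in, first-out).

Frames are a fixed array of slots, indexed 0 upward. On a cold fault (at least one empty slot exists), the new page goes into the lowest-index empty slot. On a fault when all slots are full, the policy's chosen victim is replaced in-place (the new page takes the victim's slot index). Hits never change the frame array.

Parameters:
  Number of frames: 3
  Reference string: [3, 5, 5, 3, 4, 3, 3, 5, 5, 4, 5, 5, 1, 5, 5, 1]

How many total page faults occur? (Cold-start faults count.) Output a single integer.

Step 0: ref 3 → FAULT, frames=[3,-,-]
Step 1: ref 5 → FAULT, frames=[3,5,-]
Step 2: ref 5 → HIT, frames=[3,5,-]
Step 3: ref 3 → HIT, frames=[3,5,-]
Step 4: ref 4 → FAULT, frames=[3,5,4]
Step 5: ref 3 → HIT, frames=[3,5,4]
Step 6: ref 3 → HIT, frames=[3,5,4]
Step 7: ref 5 → HIT, frames=[3,5,4]
Step 8: ref 5 → HIT, frames=[3,5,4]
Step 9: ref 4 → HIT, frames=[3,5,4]
Step 10: ref 5 → HIT, frames=[3,5,4]
Step 11: ref 5 → HIT, frames=[3,5,4]
Step 12: ref 1 → FAULT (evict 3), frames=[1,5,4]
Step 13: ref 5 → HIT, frames=[1,5,4]
Step 14: ref 5 → HIT, frames=[1,5,4]
Step 15: ref 1 → HIT, frames=[1,5,4]
Total faults: 4

Answer: 4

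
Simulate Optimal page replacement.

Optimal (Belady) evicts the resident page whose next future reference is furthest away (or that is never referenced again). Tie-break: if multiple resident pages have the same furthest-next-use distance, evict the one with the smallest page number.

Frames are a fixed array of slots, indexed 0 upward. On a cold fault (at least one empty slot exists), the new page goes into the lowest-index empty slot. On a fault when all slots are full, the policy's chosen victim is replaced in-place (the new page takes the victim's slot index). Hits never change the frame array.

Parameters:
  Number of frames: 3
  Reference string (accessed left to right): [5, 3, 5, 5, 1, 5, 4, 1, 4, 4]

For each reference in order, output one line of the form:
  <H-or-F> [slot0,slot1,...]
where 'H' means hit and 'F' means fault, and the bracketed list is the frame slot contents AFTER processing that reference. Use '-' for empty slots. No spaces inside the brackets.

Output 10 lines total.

F [5,-,-]
F [5,3,-]
H [5,3,-]
H [5,3,-]
F [5,3,1]
H [5,3,1]
F [5,4,1]
H [5,4,1]
H [5,4,1]
H [5,4,1]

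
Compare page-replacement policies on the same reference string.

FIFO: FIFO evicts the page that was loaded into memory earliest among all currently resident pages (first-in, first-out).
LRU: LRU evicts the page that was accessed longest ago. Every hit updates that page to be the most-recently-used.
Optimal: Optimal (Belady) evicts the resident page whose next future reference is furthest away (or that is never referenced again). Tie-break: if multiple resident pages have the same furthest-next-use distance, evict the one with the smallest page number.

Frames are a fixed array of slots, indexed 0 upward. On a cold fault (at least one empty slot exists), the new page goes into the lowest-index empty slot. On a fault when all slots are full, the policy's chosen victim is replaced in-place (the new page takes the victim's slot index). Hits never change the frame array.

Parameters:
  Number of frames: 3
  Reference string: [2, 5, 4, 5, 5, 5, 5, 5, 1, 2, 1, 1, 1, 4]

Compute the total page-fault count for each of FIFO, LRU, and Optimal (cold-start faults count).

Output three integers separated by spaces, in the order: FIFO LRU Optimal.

--- FIFO ---
  step 0: ref 2 -> FAULT, frames=[2,-,-] (faults so far: 1)
  step 1: ref 5 -> FAULT, frames=[2,5,-] (faults so far: 2)
  step 2: ref 4 -> FAULT, frames=[2,5,4] (faults so far: 3)
  step 3: ref 5 -> HIT, frames=[2,5,4] (faults so far: 3)
  step 4: ref 5 -> HIT, frames=[2,5,4] (faults so far: 3)
  step 5: ref 5 -> HIT, frames=[2,5,4] (faults so far: 3)
  step 6: ref 5 -> HIT, frames=[2,5,4] (faults so far: 3)
  step 7: ref 5 -> HIT, frames=[2,5,4] (faults so far: 3)
  step 8: ref 1 -> FAULT, evict 2, frames=[1,5,4] (faults so far: 4)
  step 9: ref 2 -> FAULT, evict 5, frames=[1,2,4] (faults so far: 5)
  step 10: ref 1 -> HIT, frames=[1,2,4] (faults so far: 5)
  step 11: ref 1 -> HIT, frames=[1,2,4] (faults so far: 5)
  step 12: ref 1 -> HIT, frames=[1,2,4] (faults so far: 5)
  step 13: ref 4 -> HIT, frames=[1,2,4] (faults so far: 5)
  FIFO total faults: 5
--- LRU ---
  step 0: ref 2 -> FAULT, frames=[2,-,-] (faults so far: 1)
  step 1: ref 5 -> FAULT, frames=[2,5,-] (faults so far: 2)
  step 2: ref 4 -> FAULT, frames=[2,5,4] (faults so far: 3)
  step 3: ref 5 -> HIT, frames=[2,5,4] (faults so far: 3)
  step 4: ref 5 -> HIT, frames=[2,5,4] (faults so far: 3)
  step 5: ref 5 -> HIT, frames=[2,5,4] (faults so far: 3)
  step 6: ref 5 -> HIT, frames=[2,5,4] (faults so far: 3)
  step 7: ref 5 -> HIT, frames=[2,5,4] (faults so far: 3)
  step 8: ref 1 -> FAULT, evict 2, frames=[1,5,4] (faults so far: 4)
  step 9: ref 2 -> FAULT, evict 4, frames=[1,5,2] (faults so far: 5)
  step 10: ref 1 -> HIT, frames=[1,5,2] (faults so far: 5)
  step 11: ref 1 -> HIT, frames=[1,5,2] (faults so far: 5)
  step 12: ref 1 -> HIT, frames=[1,5,2] (faults so far: 5)
  step 13: ref 4 -> FAULT, evict 5, frames=[1,4,2] (faults so far: 6)
  LRU total faults: 6
--- Optimal ---
  step 0: ref 2 -> FAULT, frames=[2,-,-] (faults so far: 1)
  step 1: ref 5 -> FAULT, frames=[2,5,-] (faults so far: 2)
  step 2: ref 4 -> FAULT, frames=[2,5,4] (faults so far: 3)
  step 3: ref 5 -> HIT, frames=[2,5,4] (faults so far: 3)
  step 4: ref 5 -> HIT, frames=[2,5,4] (faults so far: 3)
  step 5: ref 5 -> HIT, frames=[2,5,4] (faults so far: 3)
  step 6: ref 5 -> HIT, frames=[2,5,4] (faults so far: 3)
  step 7: ref 5 -> HIT, frames=[2,5,4] (faults so far: 3)
  step 8: ref 1 -> FAULT, evict 5, frames=[2,1,4] (faults so far: 4)
  step 9: ref 2 -> HIT, frames=[2,1,4] (faults so far: 4)
  step 10: ref 1 -> HIT, frames=[2,1,4] (faults so far: 4)
  step 11: ref 1 -> HIT, frames=[2,1,4] (faults so far: 4)
  step 12: ref 1 -> HIT, frames=[2,1,4] (faults so far: 4)
  step 13: ref 4 -> HIT, frames=[2,1,4] (faults so far: 4)
  Optimal total faults: 4

Answer: 5 6 4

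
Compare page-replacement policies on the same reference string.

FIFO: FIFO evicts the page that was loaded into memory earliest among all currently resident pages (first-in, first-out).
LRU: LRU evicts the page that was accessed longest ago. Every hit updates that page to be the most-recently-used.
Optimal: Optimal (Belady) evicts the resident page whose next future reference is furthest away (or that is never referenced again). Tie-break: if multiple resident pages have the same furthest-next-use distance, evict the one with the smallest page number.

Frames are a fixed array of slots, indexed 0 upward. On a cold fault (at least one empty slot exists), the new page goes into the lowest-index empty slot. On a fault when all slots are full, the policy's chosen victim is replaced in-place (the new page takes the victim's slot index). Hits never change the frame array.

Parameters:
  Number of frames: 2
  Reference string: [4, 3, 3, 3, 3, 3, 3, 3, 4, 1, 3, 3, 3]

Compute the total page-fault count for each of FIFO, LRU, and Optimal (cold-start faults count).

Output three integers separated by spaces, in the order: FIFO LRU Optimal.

--- FIFO ---
  step 0: ref 4 -> FAULT, frames=[4,-] (faults so far: 1)
  step 1: ref 3 -> FAULT, frames=[4,3] (faults so far: 2)
  step 2: ref 3 -> HIT, frames=[4,3] (faults so far: 2)
  step 3: ref 3 -> HIT, frames=[4,3] (faults so far: 2)
  step 4: ref 3 -> HIT, frames=[4,3] (faults so far: 2)
  step 5: ref 3 -> HIT, frames=[4,3] (faults so far: 2)
  step 6: ref 3 -> HIT, frames=[4,3] (faults so far: 2)
  step 7: ref 3 -> HIT, frames=[4,3] (faults so far: 2)
  step 8: ref 4 -> HIT, frames=[4,3] (faults so far: 2)
  step 9: ref 1 -> FAULT, evict 4, frames=[1,3] (faults so far: 3)
  step 10: ref 3 -> HIT, frames=[1,3] (faults so far: 3)
  step 11: ref 3 -> HIT, frames=[1,3] (faults so far: 3)
  step 12: ref 3 -> HIT, frames=[1,3] (faults so far: 3)
  FIFO total faults: 3
--- LRU ---
  step 0: ref 4 -> FAULT, frames=[4,-] (faults so far: 1)
  step 1: ref 3 -> FAULT, frames=[4,3] (faults so far: 2)
  step 2: ref 3 -> HIT, frames=[4,3] (faults so far: 2)
  step 3: ref 3 -> HIT, frames=[4,3] (faults so far: 2)
  step 4: ref 3 -> HIT, frames=[4,3] (faults so far: 2)
  step 5: ref 3 -> HIT, frames=[4,3] (faults so far: 2)
  step 6: ref 3 -> HIT, frames=[4,3] (faults so far: 2)
  step 7: ref 3 -> HIT, frames=[4,3] (faults so far: 2)
  step 8: ref 4 -> HIT, frames=[4,3] (faults so far: 2)
  step 9: ref 1 -> FAULT, evict 3, frames=[4,1] (faults so far: 3)
  step 10: ref 3 -> FAULT, evict 4, frames=[3,1] (faults so far: 4)
  step 11: ref 3 -> HIT, frames=[3,1] (faults so far: 4)
  step 12: ref 3 -> HIT, frames=[3,1] (faults so far: 4)
  LRU total faults: 4
--- Optimal ---
  step 0: ref 4 -> FAULT, frames=[4,-] (faults so far: 1)
  step 1: ref 3 -> FAULT, frames=[4,3] (faults so far: 2)
  step 2: ref 3 -> HIT, frames=[4,3] (faults so far: 2)
  step 3: ref 3 -> HIT, frames=[4,3] (faults so far: 2)
  step 4: ref 3 -> HIT, frames=[4,3] (faults so far: 2)
  step 5: ref 3 -> HIT, frames=[4,3] (faults so far: 2)
  step 6: ref 3 -> HIT, frames=[4,3] (faults so far: 2)
  step 7: ref 3 -> HIT, frames=[4,3] (faults so far: 2)
  step 8: ref 4 -> HIT, frames=[4,3] (faults so far: 2)
  step 9: ref 1 -> FAULT, evict 4, frames=[1,3] (faults so far: 3)
  step 10: ref 3 -> HIT, frames=[1,3] (faults so far: 3)
  step 11: ref 3 -> HIT, frames=[1,3] (faults so far: 3)
  step 12: ref 3 -> HIT, frames=[1,3] (faults so far: 3)
  Optimal total faults: 3

Answer: 3 4 3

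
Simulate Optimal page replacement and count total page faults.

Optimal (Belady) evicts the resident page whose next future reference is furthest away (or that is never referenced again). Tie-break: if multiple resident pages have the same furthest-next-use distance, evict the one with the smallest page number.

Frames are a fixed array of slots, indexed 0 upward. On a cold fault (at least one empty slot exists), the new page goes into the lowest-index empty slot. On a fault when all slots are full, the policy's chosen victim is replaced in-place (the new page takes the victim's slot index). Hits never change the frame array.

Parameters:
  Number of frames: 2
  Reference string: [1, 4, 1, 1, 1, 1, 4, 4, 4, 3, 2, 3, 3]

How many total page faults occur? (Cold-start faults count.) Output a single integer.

Step 0: ref 1 → FAULT, frames=[1,-]
Step 1: ref 4 → FAULT, frames=[1,4]
Step 2: ref 1 → HIT, frames=[1,4]
Step 3: ref 1 → HIT, frames=[1,4]
Step 4: ref 1 → HIT, frames=[1,4]
Step 5: ref 1 → HIT, frames=[1,4]
Step 6: ref 4 → HIT, frames=[1,4]
Step 7: ref 4 → HIT, frames=[1,4]
Step 8: ref 4 → HIT, frames=[1,4]
Step 9: ref 3 → FAULT (evict 1), frames=[3,4]
Step 10: ref 2 → FAULT (evict 4), frames=[3,2]
Step 11: ref 3 → HIT, frames=[3,2]
Step 12: ref 3 → HIT, frames=[3,2]
Total faults: 4

Answer: 4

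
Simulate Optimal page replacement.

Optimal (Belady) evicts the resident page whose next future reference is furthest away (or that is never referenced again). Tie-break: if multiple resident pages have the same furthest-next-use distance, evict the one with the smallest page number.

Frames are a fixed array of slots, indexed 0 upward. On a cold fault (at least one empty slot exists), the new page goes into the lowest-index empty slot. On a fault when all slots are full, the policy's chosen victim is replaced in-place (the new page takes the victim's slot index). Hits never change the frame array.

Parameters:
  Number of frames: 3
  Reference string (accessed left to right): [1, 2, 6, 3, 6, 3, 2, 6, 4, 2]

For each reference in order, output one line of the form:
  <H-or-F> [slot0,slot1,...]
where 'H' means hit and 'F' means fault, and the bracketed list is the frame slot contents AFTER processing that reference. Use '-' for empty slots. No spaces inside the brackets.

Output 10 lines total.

F [1,-,-]
F [1,2,-]
F [1,2,6]
F [3,2,6]
H [3,2,6]
H [3,2,6]
H [3,2,6]
H [3,2,6]
F [4,2,6]
H [4,2,6]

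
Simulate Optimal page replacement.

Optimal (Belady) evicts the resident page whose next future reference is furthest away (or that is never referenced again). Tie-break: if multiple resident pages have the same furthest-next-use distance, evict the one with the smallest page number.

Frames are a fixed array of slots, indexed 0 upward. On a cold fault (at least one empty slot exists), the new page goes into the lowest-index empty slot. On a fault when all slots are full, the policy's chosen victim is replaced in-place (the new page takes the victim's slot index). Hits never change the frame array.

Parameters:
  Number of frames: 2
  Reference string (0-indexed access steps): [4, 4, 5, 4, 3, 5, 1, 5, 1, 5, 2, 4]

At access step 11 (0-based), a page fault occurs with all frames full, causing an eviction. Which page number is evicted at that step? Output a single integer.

Step 0: ref 4 -> FAULT, frames=[4,-]
Step 1: ref 4 -> HIT, frames=[4,-]
Step 2: ref 5 -> FAULT, frames=[4,5]
Step 3: ref 4 -> HIT, frames=[4,5]
Step 4: ref 3 -> FAULT, evict 4, frames=[3,5]
Step 5: ref 5 -> HIT, frames=[3,5]
Step 6: ref 1 -> FAULT, evict 3, frames=[1,5]
Step 7: ref 5 -> HIT, frames=[1,5]
Step 8: ref 1 -> HIT, frames=[1,5]
Step 9: ref 5 -> HIT, frames=[1,5]
Step 10: ref 2 -> FAULT, evict 1, frames=[2,5]
Step 11: ref 4 -> FAULT, evict 2, frames=[4,5]
At step 11: evicted page 2

Answer: 2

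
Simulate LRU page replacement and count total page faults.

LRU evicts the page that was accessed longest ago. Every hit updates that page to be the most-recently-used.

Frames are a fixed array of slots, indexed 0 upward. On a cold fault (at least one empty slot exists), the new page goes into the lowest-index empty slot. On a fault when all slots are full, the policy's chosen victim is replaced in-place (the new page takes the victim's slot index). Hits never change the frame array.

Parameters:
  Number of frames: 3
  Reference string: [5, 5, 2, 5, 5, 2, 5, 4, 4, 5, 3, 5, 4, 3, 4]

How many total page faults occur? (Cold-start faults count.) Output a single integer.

Step 0: ref 5 → FAULT, frames=[5,-,-]
Step 1: ref 5 → HIT, frames=[5,-,-]
Step 2: ref 2 → FAULT, frames=[5,2,-]
Step 3: ref 5 → HIT, frames=[5,2,-]
Step 4: ref 5 → HIT, frames=[5,2,-]
Step 5: ref 2 → HIT, frames=[5,2,-]
Step 6: ref 5 → HIT, frames=[5,2,-]
Step 7: ref 4 → FAULT, frames=[5,2,4]
Step 8: ref 4 → HIT, frames=[5,2,4]
Step 9: ref 5 → HIT, frames=[5,2,4]
Step 10: ref 3 → FAULT (evict 2), frames=[5,3,4]
Step 11: ref 5 → HIT, frames=[5,3,4]
Step 12: ref 4 → HIT, frames=[5,3,4]
Step 13: ref 3 → HIT, frames=[5,3,4]
Step 14: ref 4 → HIT, frames=[5,3,4]
Total faults: 4

Answer: 4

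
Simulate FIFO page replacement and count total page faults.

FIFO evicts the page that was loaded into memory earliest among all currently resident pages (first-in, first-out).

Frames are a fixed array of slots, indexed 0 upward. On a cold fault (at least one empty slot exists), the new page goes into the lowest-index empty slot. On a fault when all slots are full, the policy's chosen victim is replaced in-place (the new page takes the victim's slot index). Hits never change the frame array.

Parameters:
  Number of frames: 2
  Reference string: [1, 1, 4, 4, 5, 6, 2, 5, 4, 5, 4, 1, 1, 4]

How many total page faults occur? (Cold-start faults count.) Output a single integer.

Answer: 8

Derivation:
Step 0: ref 1 → FAULT, frames=[1,-]
Step 1: ref 1 → HIT, frames=[1,-]
Step 2: ref 4 → FAULT, frames=[1,4]
Step 3: ref 4 → HIT, frames=[1,4]
Step 4: ref 5 → FAULT (evict 1), frames=[5,4]
Step 5: ref 6 → FAULT (evict 4), frames=[5,6]
Step 6: ref 2 → FAULT (evict 5), frames=[2,6]
Step 7: ref 5 → FAULT (evict 6), frames=[2,5]
Step 8: ref 4 → FAULT (evict 2), frames=[4,5]
Step 9: ref 5 → HIT, frames=[4,5]
Step 10: ref 4 → HIT, frames=[4,5]
Step 11: ref 1 → FAULT (evict 5), frames=[4,1]
Step 12: ref 1 → HIT, frames=[4,1]
Step 13: ref 4 → HIT, frames=[4,1]
Total faults: 8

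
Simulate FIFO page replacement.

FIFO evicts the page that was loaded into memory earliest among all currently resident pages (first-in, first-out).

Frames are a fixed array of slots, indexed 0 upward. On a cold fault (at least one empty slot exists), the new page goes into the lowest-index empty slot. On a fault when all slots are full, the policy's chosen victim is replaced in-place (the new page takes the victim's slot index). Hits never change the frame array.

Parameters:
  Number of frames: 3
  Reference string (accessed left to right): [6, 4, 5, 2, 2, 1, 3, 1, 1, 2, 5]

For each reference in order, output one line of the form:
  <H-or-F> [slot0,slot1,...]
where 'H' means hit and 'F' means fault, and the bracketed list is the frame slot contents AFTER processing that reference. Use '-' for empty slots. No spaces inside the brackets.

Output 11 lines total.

F [6,-,-]
F [6,4,-]
F [6,4,5]
F [2,4,5]
H [2,4,5]
F [2,1,5]
F [2,1,3]
H [2,1,3]
H [2,1,3]
H [2,1,3]
F [5,1,3]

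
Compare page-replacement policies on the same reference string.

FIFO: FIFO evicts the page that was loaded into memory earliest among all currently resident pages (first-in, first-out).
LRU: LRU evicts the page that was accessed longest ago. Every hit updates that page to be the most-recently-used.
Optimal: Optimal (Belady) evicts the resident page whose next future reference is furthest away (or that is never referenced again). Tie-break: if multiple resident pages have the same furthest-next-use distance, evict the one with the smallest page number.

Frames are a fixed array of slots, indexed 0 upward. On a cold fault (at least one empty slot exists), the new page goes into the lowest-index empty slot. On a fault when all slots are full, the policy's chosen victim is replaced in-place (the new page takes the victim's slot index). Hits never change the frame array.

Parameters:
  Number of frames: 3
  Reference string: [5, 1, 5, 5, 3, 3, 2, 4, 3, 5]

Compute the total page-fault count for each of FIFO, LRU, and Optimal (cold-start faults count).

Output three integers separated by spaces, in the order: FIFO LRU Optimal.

Answer: 6 6 5

Derivation:
--- FIFO ---
  step 0: ref 5 -> FAULT, frames=[5,-,-] (faults so far: 1)
  step 1: ref 1 -> FAULT, frames=[5,1,-] (faults so far: 2)
  step 2: ref 5 -> HIT, frames=[5,1,-] (faults so far: 2)
  step 3: ref 5 -> HIT, frames=[5,1,-] (faults so far: 2)
  step 4: ref 3 -> FAULT, frames=[5,1,3] (faults so far: 3)
  step 5: ref 3 -> HIT, frames=[5,1,3] (faults so far: 3)
  step 6: ref 2 -> FAULT, evict 5, frames=[2,1,3] (faults so far: 4)
  step 7: ref 4 -> FAULT, evict 1, frames=[2,4,3] (faults so far: 5)
  step 8: ref 3 -> HIT, frames=[2,4,3] (faults so far: 5)
  step 9: ref 5 -> FAULT, evict 3, frames=[2,4,5] (faults so far: 6)
  FIFO total faults: 6
--- LRU ---
  step 0: ref 5 -> FAULT, frames=[5,-,-] (faults so far: 1)
  step 1: ref 1 -> FAULT, frames=[5,1,-] (faults so far: 2)
  step 2: ref 5 -> HIT, frames=[5,1,-] (faults so far: 2)
  step 3: ref 5 -> HIT, frames=[5,1,-] (faults so far: 2)
  step 4: ref 3 -> FAULT, frames=[5,1,3] (faults so far: 3)
  step 5: ref 3 -> HIT, frames=[5,1,3] (faults so far: 3)
  step 6: ref 2 -> FAULT, evict 1, frames=[5,2,3] (faults so far: 4)
  step 7: ref 4 -> FAULT, evict 5, frames=[4,2,3] (faults so far: 5)
  step 8: ref 3 -> HIT, frames=[4,2,3] (faults so far: 5)
  step 9: ref 5 -> FAULT, evict 2, frames=[4,5,3] (faults so far: 6)
  LRU total faults: 6
--- Optimal ---
  step 0: ref 5 -> FAULT, frames=[5,-,-] (faults so far: 1)
  step 1: ref 1 -> FAULT, frames=[5,1,-] (faults so far: 2)
  step 2: ref 5 -> HIT, frames=[5,1,-] (faults so far: 2)
  step 3: ref 5 -> HIT, frames=[5,1,-] (faults so far: 2)
  step 4: ref 3 -> FAULT, frames=[5,1,3] (faults so far: 3)
  step 5: ref 3 -> HIT, frames=[5,1,3] (faults so far: 3)
  step 6: ref 2 -> FAULT, evict 1, frames=[5,2,3] (faults so far: 4)
  step 7: ref 4 -> FAULT, evict 2, frames=[5,4,3] (faults so far: 5)
  step 8: ref 3 -> HIT, frames=[5,4,3] (faults so far: 5)
  step 9: ref 5 -> HIT, frames=[5,4,3] (faults so far: 5)
  Optimal total faults: 5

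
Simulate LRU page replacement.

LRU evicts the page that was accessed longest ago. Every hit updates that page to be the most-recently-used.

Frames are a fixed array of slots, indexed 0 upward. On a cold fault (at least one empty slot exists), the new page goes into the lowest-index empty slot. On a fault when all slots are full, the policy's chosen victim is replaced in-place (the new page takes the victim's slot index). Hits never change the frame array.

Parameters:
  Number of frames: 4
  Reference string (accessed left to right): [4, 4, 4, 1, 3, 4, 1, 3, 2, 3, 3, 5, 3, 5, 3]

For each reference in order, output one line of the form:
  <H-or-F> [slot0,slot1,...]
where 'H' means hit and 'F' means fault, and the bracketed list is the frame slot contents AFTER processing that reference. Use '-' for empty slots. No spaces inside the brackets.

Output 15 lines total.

F [4,-,-,-]
H [4,-,-,-]
H [4,-,-,-]
F [4,1,-,-]
F [4,1,3,-]
H [4,1,3,-]
H [4,1,3,-]
H [4,1,3,-]
F [4,1,3,2]
H [4,1,3,2]
H [4,1,3,2]
F [5,1,3,2]
H [5,1,3,2]
H [5,1,3,2]
H [5,1,3,2]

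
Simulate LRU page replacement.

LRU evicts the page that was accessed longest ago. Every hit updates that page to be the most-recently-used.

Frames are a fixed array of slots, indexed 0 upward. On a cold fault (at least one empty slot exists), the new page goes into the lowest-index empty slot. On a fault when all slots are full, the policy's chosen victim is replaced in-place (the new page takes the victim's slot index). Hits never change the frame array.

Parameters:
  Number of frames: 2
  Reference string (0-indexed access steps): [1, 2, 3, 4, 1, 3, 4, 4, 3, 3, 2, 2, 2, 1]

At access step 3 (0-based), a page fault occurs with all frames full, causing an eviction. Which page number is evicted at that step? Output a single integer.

Answer: 2

Derivation:
Step 0: ref 1 -> FAULT, frames=[1,-]
Step 1: ref 2 -> FAULT, frames=[1,2]
Step 2: ref 3 -> FAULT, evict 1, frames=[3,2]
Step 3: ref 4 -> FAULT, evict 2, frames=[3,4]
At step 3: evicted page 2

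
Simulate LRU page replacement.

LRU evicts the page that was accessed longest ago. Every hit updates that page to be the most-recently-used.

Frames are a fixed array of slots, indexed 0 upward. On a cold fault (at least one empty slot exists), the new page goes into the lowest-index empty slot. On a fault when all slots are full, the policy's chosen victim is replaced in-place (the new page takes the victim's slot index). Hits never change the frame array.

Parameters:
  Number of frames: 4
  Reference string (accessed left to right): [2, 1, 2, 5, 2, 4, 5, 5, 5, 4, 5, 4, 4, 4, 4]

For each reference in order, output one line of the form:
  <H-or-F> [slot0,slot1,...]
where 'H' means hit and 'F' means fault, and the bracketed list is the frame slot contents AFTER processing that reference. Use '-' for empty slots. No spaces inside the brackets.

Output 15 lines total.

F [2,-,-,-]
F [2,1,-,-]
H [2,1,-,-]
F [2,1,5,-]
H [2,1,5,-]
F [2,1,5,4]
H [2,1,5,4]
H [2,1,5,4]
H [2,1,5,4]
H [2,1,5,4]
H [2,1,5,4]
H [2,1,5,4]
H [2,1,5,4]
H [2,1,5,4]
H [2,1,5,4]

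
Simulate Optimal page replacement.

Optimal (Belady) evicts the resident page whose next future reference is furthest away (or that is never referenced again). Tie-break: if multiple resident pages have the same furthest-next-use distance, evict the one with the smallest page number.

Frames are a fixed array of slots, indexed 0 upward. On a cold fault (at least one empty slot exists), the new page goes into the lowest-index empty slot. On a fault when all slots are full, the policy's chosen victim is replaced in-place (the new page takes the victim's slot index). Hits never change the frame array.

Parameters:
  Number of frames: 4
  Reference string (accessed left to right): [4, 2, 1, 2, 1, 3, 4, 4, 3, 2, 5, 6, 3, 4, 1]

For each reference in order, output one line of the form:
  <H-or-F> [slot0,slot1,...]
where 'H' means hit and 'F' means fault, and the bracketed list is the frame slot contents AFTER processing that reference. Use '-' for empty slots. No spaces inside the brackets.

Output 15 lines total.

F [4,-,-,-]
F [4,2,-,-]
F [4,2,1,-]
H [4,2,1,-]
H [4,2,1,-]
F [4,2,1,3]
H [4,2,1,3]
H [4,2,1,3]
H [4,2,1,3]
H [4,2,1,3]
F [4,5,1,3]
F [4,6,1,3]
H [4,6,1,3]
H [4,6,1,3]
H [4,6,1,3]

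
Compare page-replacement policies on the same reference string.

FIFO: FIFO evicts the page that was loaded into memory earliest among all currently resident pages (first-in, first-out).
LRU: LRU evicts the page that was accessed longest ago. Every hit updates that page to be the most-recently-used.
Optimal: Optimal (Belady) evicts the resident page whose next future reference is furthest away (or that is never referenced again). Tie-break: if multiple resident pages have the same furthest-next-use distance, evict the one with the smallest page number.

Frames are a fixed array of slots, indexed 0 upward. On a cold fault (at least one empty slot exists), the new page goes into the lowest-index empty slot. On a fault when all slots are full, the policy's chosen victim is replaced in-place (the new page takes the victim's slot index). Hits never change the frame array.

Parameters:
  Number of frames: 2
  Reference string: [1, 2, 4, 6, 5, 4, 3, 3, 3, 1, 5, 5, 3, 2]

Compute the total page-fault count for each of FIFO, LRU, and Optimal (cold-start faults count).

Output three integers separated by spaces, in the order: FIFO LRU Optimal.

Answer: 11 11 9

Derivation:
--- FIFO ---
  step 0: ref 1 -> FAULT, frames=[1,-] (faults so far: 1)
  step 1: ref 2 -> FAULT, frames=[1,2] (faults so far: 2)
  step 2: ref 4 -> FAULT, evict 1, frames=[4,2] (faults so far: 3)
  step 3: ref 6 -> FAULT, evict 2, frames=[4,6] (faults so far: 4)
  step 4: ref 5 -> FAULT, evict 4, frames=[5,6] (faults so far: 5)
  step 5: ref 4 -> FAULT, evict 6, frames=[5,4] (faults so far: 6)
  step 6: ref 3 -> FAULT, evict 5, frames=[3,4] (faults so far: 7)
  step 7: ref 3 -> HIT, frames=[3,4] (faults so far: 7)
  step 8: ref 3 -> HIT, frames=[3,4] (faults so far: 7)
  step 9: ref 1 -> FAULT, evict 4, frames=[3,1] (faults so far: 8)
  step 10: ref 5 -> FAULT, evict 3, frames=[5,1] (faults so far: 9)
  step 11: ref 5 -> HIT, frames=[5,1] (faults so far: 9)
  step 12: ref 3 -> FAULT, evict 1, frames=[5,3] (faults so far: 10)
  step 13: ref 2 -> FAULT, evict 5, frames=[2,3] (faults so far: 11)
  FIFO total faults: 11
--- LRU ---
  step 0: ref 1 -> FAULT, frames=[1,-] (faults so far: 1)
  step 1: ref 2 -> FAULT, frames=[1,2] (faults so far: 2)
  step 2: ref 4 -> FAULT, evict 1, frames=[4,2] (faults so far: 3)
  step 3: ref 6 -> FAULT, evict 2, frames=[4,6] (faults so far: 4)
  step 4: ref 5 -> FAULT, evict 4, frames=[5,6] (faults so far: 5)
  step 5: ref 4 -> FAULT, evict 6, frames=[5,4] (faults so far: 6)
  step 6: ref 3 -> FAULT, evict 5, frames=[3,4] (faults so far: 7)
  step 7: ref 3 -> HIT, frames=[3,4] (faults so far: 7)
  step 8: ref 3 -> HIT, frames=[3,4] (faults so far: 7)
  step 9: ref 1 -> FAULT, evict 4, frames=[3,1] (faults so far: 8)
  step 10: ref 5 -> FAULT, evict 3, frames=[5,1] (faults so far: 9)
  step 11: ref 5 -> HIT, frames=[5,1] (faults so far: 9)
  step 12: ref 3 -> FAULT, evict 1, frames=[5,3] (faults so far: 10)
  step 13: ref 2 -> FAULT, evict 5, frames=[2,3] (faults so far: 11)
  LRU total faults: 11
--- Optimal ---
  step 0: ref 1 -> FAULT, frames=[1,-] (faults so far: 1)
  step 1: ref 2 -> FAULT, frames=[1,2] (faults so far: 2)
  step 2: ref 4 -> FAULT, evict 2, frames=[1,4] (faults so far: 3)
  step 3: ref 6 -> FAULT, evict 1, frames=[6,4] (faults so far: 4)
  step 4: ref 5 -> FAULT, evict 6, frames=[5,4] (faults so far: 5)
  step 5: ref 4 -> HIT, frames=[5,4] (faults so far: 5)
  step 6: ref 3 -> FAULT, evict 4, frames=[5,3] (faults so far: 6)
  step 7: ref 3 -> HIT, frames=[5,3] (faults so far: 6)
  step 8: ref 3 -> HIT, frames=[5,3] (faults so far: 6)
  step 9: ref 1 -> FAULT, evict 3, frames=[5,1] (faults so far: 7)
  step 10: ref 5 -> HIT, frames=[5,1] (faults so far: 7)
  step 11: ref 5 -> HIT, frames=[5,1] (faults so far: 7)
  step 12: ref 3 -> FAULT, evict 1, frames=[5,3] (faults so far: 8)
  step 13: ref 2 -> FAULT, evict 3, frames=[5,2] (faults so far: 9)
  Optimal total faults: 9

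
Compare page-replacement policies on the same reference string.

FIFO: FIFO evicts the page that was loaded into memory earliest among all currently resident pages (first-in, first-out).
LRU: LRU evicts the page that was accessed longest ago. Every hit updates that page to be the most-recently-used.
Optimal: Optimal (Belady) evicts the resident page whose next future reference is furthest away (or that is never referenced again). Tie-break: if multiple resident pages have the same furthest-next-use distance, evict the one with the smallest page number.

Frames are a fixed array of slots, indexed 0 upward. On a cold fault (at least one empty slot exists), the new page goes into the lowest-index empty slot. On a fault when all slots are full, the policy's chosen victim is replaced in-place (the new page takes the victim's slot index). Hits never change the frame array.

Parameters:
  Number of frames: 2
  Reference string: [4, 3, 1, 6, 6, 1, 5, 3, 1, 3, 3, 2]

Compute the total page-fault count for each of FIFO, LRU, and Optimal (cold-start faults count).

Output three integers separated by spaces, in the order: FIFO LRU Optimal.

--- FIFO ---
  step 0: ref 4 -> FAULT, frames=[4,-] (faults so far: 1)
  step 1: ref 3 -> FAULT, frames=[4,3] (faults so far: 2)
  step 2: ref 1 -> FAULT, evict 4, frames=[1,3] (faults so far: 3)
  step 3: ref 6 -> FAULT, evict 3, frames=[1,6] (faults so far: 4)
  step 4: ref 6 -> HIT, frames=[1,6] (faults so far: 4)
  step 5: ref 1 -> HIT, frames=[1,6] (faults so far: 4)
  step 6: ref 5 -> FAULT, evict 1, frames=[5,6] (faults so far: 5)
  step 7: ref 3 -> FAULT, evict 6, frames=[5,3] (faults so far: 6)
  step 8: ref 1 -> FAULT, evict 5, frames=[1,3] (faults so far: 7)
  step 9: ref 3 -> HIT, frames=[1,3] (faults so far: 7)
  step 10: ref 3 -> HIT, frames=[1,3] (faults so far: 7)
  step 11: ref 2 -> FAULT, evict 3, frames=[1,2] (faults so far: 8)
  FIFO total faults: 8
--- LRU ---
  step 0: ref 4 -> FAULT, frames=[4,-] (faults so far: 1)
  step 1: ref 3 -> FAULT, frames=[4,3] (faults so far: 2)
  step 2: ref 1 -> FAULT, evict 4, frames=[1,3] (faults so far: 3)
  step 3: ref 6 -> FAULT, evict 3, frames=[1,6] (faults so far: 4)
  step 4: ref 6 -> HIT, frames=[1,6] (faults so far: 4)
  step 5: ref 1 -> HIT, frames=[1,6] (faults so far: 4)
  step 6: ref 5 -> FAULT, evict 6, frames=[1,5] (faults so far: 5)
  step 7: ref 3 -> FAULT, evict 1, frames=[3,5] (faults so far: 6)
  step 8: ref 1 -> FAULT, evict 5, frames=[3,1] (faults so far: 7)
  step 9: ref 3 -> HIT, frames=[3,1] (faults so far: 7)
  step 10: ref 3 -> HIT, frames=[3,1] (faults so far: 7)
  step 11: ref 2 -> FAULT, evict 1, frames=[3,2] (faults so far: 8)
  LRU total faults: 8
--- Optimal ---
  step 0: ref 4 -> FAULT, frames=[4,-] (faults so far: 1)
  step 1: ref 3 -> FAULT, frames=[4,3] (faults so far: 2)
  step 2: ref 1 -> FAULT, evict 4, frames=[1,3] (faults so far: 3)
  step 3: ref 6 -> FAULT, evict 3, frames=[1,6] (faults so far: 4)
  step 4: ref 6 -> HIT, frames=[1,6] (faults so far: 4)
  step 5: ref 1 -> HIT, frames=[1,6] (faults so far: 4)
  step 6: ref 5 -> FAULT, evict 6, frames=[1,5] (faults so far: 5)
  step 7: ref 3 -> FAULT, evict 5, frames=[1,3] (faults so far: 6)
  step 8: ref 1 -> HIT, frames=[1,3] (faults so far: 6)
  step 9: ref 3 -> HIT, frames=[1,3] (faults so far: 6)
  step 10: ref 3 -> HIT, frames=[1,3] (faults so far: 6)
  step 11: ref 2 -> FAULT, evict 1, frames=[2,3] (faults so far: 7)
  Optimal total faults: 7

Answer: 8 8 7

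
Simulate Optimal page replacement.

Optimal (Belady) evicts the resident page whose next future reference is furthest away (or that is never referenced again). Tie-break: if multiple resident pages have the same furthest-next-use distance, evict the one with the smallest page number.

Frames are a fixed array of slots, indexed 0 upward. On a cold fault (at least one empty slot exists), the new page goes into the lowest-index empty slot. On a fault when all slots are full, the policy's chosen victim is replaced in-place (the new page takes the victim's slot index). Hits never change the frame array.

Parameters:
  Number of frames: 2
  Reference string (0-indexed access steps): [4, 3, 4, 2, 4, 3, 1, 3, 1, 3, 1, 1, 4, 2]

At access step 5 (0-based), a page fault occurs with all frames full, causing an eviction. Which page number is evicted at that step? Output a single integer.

Answer: 2

Derivation:
Step 0: ref 4 -> FAULT, frames=[4,-]
Step 1: ref 3 -> FAULT, frames=[4,3]
Step 2: ref 4 -> HIT, frames=[4,3]
Step 3: ref 2 -> FAULT, evict 3, frames=[4,2]
Step 4: ref 4 -> HIT, frames=[4,2]
Step 5: ref 3 -> FAULT, evict 2, frames=[4,3]
At step 5: evicted page 2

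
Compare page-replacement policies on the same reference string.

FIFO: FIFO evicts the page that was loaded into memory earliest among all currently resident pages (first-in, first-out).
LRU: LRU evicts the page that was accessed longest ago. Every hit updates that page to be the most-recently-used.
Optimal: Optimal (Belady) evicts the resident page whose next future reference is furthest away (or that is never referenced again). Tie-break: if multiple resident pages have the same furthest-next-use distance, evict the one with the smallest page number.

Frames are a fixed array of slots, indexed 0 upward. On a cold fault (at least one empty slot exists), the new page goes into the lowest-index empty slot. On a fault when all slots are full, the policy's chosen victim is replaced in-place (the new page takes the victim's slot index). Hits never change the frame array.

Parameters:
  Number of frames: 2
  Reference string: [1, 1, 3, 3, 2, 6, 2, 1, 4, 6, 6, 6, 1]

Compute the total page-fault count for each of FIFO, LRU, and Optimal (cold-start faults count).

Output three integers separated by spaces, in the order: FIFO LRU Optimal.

--- FIFO ---
  step 0: ref 1 -> FAULT, frames=[1,-] (faults so far: 1)
  step 1: ref 1 -> HIT, frames=[1,-] (faults so far: 1)
  step 2: ref 3 -> FAULT, frames=[1,3] (faults so far: 2)
  step 3: ref 3 -> HIT, frames=[1,3] (faults so far: 2)
  step 4: ref 2 -> FAULT, evict 1, frames=[2,3] (faults so far: 3)
  step 5: ref 6 -> FAULT, evict 3, frames=[2,6] (faults so far: 4)
  step 6: ref 2 -> HIT, frames=[2,6] (faults so far: 4)
  step 7: ref 1 -> FAULT, evict 2, frames=[1,6] (faults so far: 5)
  step 8: ref 4 -> FAULT, evict 6, frames=[1,4] (faults so far: 6)
  step 9: ref 6 -> FAULT, evict 1, frames=[6,4] (faults so far: 7)
  step 10: ref 6 -> HIT, frames=[6,4] (faults so far: 7)
  step 11: ref 6 -> HIT, frames=[6,4] (faults so far: 7)
  step 12: ref 1 -> FAULT, evict 4, frames=[6,1] (faults so far: 8)
  FIFO total faults: 8
--- LRU ---
  step 0: ref 1 -> FAULT, frames=[1,-] (faults so far: 1)
  step 1: ref 1 -> HIT, frames=[1,-] (faults so far: 1)
  step 2: ref 3 -> FAULT, frames=[1,3] (faults so far: 2)
  step 3: ref 3 -> HIT, frames=[1,3] (faults so far: 2)
  step 4: ref 2 -> FAULT, evict 1, frames=[2,3] (faults so far: 3)
  step 5: ref 6 -> FAULT, evict 3, frames=[2,6] (faults so far: 4)
  step 6: ref 2 -> HIT, frames=[2,6] (faults so far: 4)
  step 7: ref 1 -> FAULT, evict 6, frames=[2,1] (faults so far: 5)
  step 8: ref 4 -> FAULT, evict 2, frames=[4,1] (faults so far: 6)
  step 9: ref 6 -> FAULT, evict 1, frames=[4,6] (faults so far: 7)
  step 10: ref 6 -> HIT, frames=[4,6] (faults so far: 7)
  step 11: ref 6 -> HIT, frames=[4,6] (faults so far: 7)
  step 12: ref 1 -> FAULT, evict 4, frames=[1,6] (faults so far: 8)
  LRU total faults: 8
--- Optimal ---
  step 0: ref 1 -> FAULT, frames=[1,-] (faults so far: 1)
  step 1: ref 1 -> HIT, frames=[1,-] (faults so far: 1)
  step 2: ref 3 -> FAULT, frames=[1,3] (faults so far: 2)
  step 3: ref 3 -> HIT, frames=[1,3] (faults so far: 2)
  step 4: ref 2 -> FAULT, evict 3, frames=[1,2] (faults so far: 3)
  step 5: ref 6 -> FAULT, evict 1, frames=[6,2] (faults so far: 4)
  step 6: ref 2 -> HIT, frames=[6,2] (faults so far: 4)
  step 7: ref 1 -> FAULT, evict 2, frames=[6,1] (faults so far: 5)
  step 8: ref 4 -> FAULT, evict 1, frames=[6,4] (faults so far: 6)
  step 9: ref 6 -> HIT, frames=[6,4] (faults so far: 6)
  step 10: ref 6 -> HIT, frames=[6,4] (faults so far: 6)
  step 11: ref 6 -> HIT, frames=[6,4] (faults so far: 6)
  step 12: ref 1 -> FAULT, evict 4, frames=[6,1] (faults so far: 7)
  Optimal total faults: 7

Answer: 8 8 7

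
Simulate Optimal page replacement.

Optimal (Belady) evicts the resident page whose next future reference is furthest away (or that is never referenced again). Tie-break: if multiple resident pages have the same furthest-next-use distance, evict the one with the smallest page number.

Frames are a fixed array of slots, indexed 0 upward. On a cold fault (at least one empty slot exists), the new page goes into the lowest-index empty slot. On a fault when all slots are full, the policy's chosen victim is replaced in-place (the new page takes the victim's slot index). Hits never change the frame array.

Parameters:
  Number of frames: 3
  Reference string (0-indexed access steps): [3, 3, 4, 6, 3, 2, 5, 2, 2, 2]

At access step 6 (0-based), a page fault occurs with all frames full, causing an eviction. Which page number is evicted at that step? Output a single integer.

Step 0: ref 3 -> FAULT, frames=[3,-,-]
Step 1: ref 3 -> HIT, frames=[3,-,-]
Step 2: ref 4 -> FAULT, frames=[3,4,-]
Step 3: ref 6 -> FAULT, frames=[3,4,6]
Step 4: ref 3 -> HIT, frames=[3,4,6]
Step 5: ref 2 -> FAULT, evict 3, frames=[2,4,6]
Step 6: ref 5 -> FAULT, evict 4, frames=[2,5,6]
At step 6: evicted page 4

Answer: 4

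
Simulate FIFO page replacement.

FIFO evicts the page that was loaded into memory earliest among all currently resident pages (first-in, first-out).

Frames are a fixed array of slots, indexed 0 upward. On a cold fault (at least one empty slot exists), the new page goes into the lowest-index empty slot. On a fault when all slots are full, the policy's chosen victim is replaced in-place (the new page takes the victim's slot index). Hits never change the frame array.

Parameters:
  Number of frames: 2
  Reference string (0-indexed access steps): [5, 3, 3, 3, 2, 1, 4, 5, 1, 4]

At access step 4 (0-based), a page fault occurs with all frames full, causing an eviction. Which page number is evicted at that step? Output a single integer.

Step 0: ref 5 -> FAULT, frames=[5,-]
Step 1: ref 3 -> FAULT, frames=[5,3]
Step 2: ref 3 -> HIT, frames=[5,3]
Step 3: ref 3 -> HIT, frames=[5,3]
Step 4: ref 2 -> FAULT, evict 5, frames=[2,3]
At step 4: evicted page 5

Answer: 5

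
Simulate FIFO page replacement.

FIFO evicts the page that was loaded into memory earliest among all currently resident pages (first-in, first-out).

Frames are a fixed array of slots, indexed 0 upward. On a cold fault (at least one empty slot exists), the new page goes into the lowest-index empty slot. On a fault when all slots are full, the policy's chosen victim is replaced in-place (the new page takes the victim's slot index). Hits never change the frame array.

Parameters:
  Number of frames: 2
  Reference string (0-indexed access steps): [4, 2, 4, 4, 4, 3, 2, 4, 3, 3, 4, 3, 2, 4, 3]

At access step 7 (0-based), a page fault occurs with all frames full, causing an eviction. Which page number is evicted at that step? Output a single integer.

Step 0: ref 4 -> FAULT, frames=[4,-]
Step 1: ref 2 -> FAULT, frames=[4,2]
Step 2: ref 4 -> HIT, frames=[4,2]
Step 3: ref 4 -> HIT, frames=[4,2]
Step 4: ref 4 -> HIT, frames=[4,2]
Step 5: ref 3 -> FAULT, evict 4, frames=[3,2]
Step 6: ref 2 -> HIT, frames=[3,2]
Step 7: ref 4 -> FAULT, evict 2, frames=[3,4]
At step 7: evicted page 2

Answer: 2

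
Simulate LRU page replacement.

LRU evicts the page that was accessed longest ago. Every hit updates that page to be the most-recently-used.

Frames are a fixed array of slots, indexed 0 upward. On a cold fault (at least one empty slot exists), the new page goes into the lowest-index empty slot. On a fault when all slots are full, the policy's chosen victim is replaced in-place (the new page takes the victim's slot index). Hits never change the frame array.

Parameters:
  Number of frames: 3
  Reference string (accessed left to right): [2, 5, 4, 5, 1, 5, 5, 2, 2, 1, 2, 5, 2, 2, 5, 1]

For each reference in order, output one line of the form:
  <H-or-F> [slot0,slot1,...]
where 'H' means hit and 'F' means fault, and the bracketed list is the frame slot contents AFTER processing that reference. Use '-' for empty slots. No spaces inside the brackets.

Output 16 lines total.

F [2,-,-]
F [2,5,-]
F [2,5,4]
H [2,5,4]
F [1,5,4]
H [1,5,4]
H [1,5,4]
F [1,5,2]
H [1,5,2]
H [1,5,2]
H [1,5,2]
H [1,5,2]
H [1,5,2]
H [1,5,2]
H [1,5,2]
H [1,5,2]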